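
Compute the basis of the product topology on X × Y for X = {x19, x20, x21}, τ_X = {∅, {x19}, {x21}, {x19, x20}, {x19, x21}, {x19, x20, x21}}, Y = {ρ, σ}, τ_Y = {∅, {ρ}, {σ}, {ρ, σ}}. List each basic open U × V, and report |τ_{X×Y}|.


Basis B = {∅ × ∅, {x19} × {ρ}, {x19} × {σ}, {x21} × {ρ}, {x21} × {σ}, {x19} × {ρ, σ}, {x19, x20} × {ρ}, {x19, x21} × {ρ}, {x19, x20} × {σ}, {x19, x21} × {σ}, {x21} × {ρ, σ}, {x19, x20, x21} × {ρ}, {x19, x20, x21} × {σ}, {x19, x20} × {ρ, σ}, {x19, x21} × {ρ, σ}, {x19, x20, x21} × {ρ, σ}}; |τ_{X×Y}| = 36.

Enumerate products U × V with U ∈ τ_X, V ∈ τ_Y (deduplicated):
  ∅ × ∅ = {} (∅)
  {x19} × {ρ} = {(x19,ρ)}
  {x19} × {σ} = {(x19,σ)}
  {x21} × {ρ} = {(x21,ρ)}
  {x21} × {σ} = {(x21,σ)}
  {x19} × {ρ, σ} = {(x19,ρ), (x19,σ)}
  {x19, x20} × {ρ} = {(x19,ρ), (x20,ρ)}
  {x19, x21} × {ρ} = {(x19,ρ), (x21,ρ)}
  {x19, x20} × {σ} = {(x19,σ), (x20,σ)}
  {x19, x21} × {σ} = {(x19,σ), (x21,σ)}
  {x21} × {ρ, σ} = {(x21,ρ), (x21,σ)}
  {x19, x20, x21} × {ρ} = {(x19,ρ), (x20,ρ), (x21,ρ)}
  {x19, x20, x21} × {σ} = {(x19,σ), (x20,σ), (x21,σ)}
  {x19, x20} × {ρ, σ} = {(x19,ρ), (x19,σ), (x20,ρ), (x20,σ)}
  {x19, x21} × {ρ, σ} = {(x19,ρ), (x19,σ), (x21,ρ), (x21,σ)}
  {x19, x20, x21} × {ρ, σ} = {(x19,ρ), (x19,σ), (x20,ρ), (x20,σ), (x21,ρ), (x21,σ)}
These 16 distinct sets form the basis B.
Close under arbitrary unions to get τ_{X×Y}; counting gives |τ_{X×Y}| = 36.


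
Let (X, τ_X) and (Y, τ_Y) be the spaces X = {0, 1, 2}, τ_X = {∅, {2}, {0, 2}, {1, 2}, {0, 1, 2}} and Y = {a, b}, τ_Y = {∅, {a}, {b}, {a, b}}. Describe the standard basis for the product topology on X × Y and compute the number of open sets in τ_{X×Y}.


Basis B = {∅ × ∅, {2} × {a}, {2} × {b}, {0, 2} × {a}, {0, 2} × {b}, {1, 2} × {a}, {1, 2} × {b}, {2} × {a, b}, {0, 1, 2} × {a}, {0, 1, 2} × {b}, {0, 2} × {a, b}, {1, 2} × {a, b}, {0, 1, 2} × {a, b}}; |τ_{X×Y}| = 25.

Enumerate products U × V with U ∈ τ_X, V ∈ τ_Y (deduplicated):
  ∅ × ∅ = {} (∅)
  {2} × {a} = {(2,a)}
  {2} × {b} = {(2,b)}
  {0, 2} × {a} = {(0,a), (2,a)}
  {0, 2} × {b} = {(0,b), (2,b)}
  {1, 2} × {a} = {(1,a), (2,a)}
  {1, 2} × {b} = {(1,b), (2,b)}
  {2} × {a, b} = {(2,a), (2,b)}
  {0, 1, 2} × {a} = {(0,a), (1,a), (2,a)}
  {0, 1, 2} × {b} = {(0,b), (1,b), (2,b)}
  {0, 2} × {a, b} = {(0,a), (0,b), (2,a), (2,b)}
  {1, 2} × {a, b} = {(1,a), (1,b), (2,a), (2,b)}
  {0, 1, 2} × {a, b} = {(0,a), (0,b), (1,a), (1,b), (2,a), (2,b)}
These 13 distinct sets form the basis B.
Close under arbitrary unions to get τ_{X×Y}; counting gives |τ_{X×Y}| = 25.


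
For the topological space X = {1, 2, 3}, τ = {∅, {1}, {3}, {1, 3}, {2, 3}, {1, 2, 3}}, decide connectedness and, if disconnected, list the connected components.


(X, τ) is disconnected; components = [{1}, {2, 3}].

Find clopen sets (U ∈ τ with X ∖ U ∈ τ):
  U = ∅, X ∖ U = {1, 2, 3} — both open, so U is clopen.
  U = {1}, X ∖ U = {2, 3} — both open, so U is clopen.
  U = {2, 3}, X ∖ U = {1} — both open, so U is clopen.
  U = {1, 2, 3}, X ∖ U = ∅ — both open, so U is clopen.
Nontrivial clopen(s) exist: e.g. {2, 3}. So (X, τ) is disconnected.
Compute connected components by grouping points that agree on all clopens:
  component: {1}
  component: {2, 3}


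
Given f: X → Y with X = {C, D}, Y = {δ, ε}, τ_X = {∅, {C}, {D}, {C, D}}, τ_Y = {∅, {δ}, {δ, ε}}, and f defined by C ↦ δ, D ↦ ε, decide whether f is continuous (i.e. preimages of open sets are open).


f IS continuous.

Compute f^{-1}(U) for each U ∈ τ_Y:
  U = ∅: f^{-1}(U) = ∅ ∈ τ_X ✓.
  U = {δ}: f^{-1}(U) = {C} ∈ τ_X ✓.
  U = {δ, ε}: f^{-1}(U) = {C, D} ∈ τ_X ✓.
Every preimage lies in τ_X, so f IS continuous.


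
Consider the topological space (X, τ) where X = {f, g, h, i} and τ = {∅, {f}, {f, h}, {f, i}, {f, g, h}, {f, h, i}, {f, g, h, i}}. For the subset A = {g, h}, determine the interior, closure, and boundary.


int(A) = ∅, cl(A) = {g, h}, ∂A = {g, h}.

Closed sets in (X, τ) are complements of opens:
  closed(X, τ) = {∅, {g}, {i}, {g, h}, {g, i}, {g, h, i}, {f, g, h, i}}.
int(A) = ⋃ {U ∈ τ : U ⊆ A}. Opens contained in A: ∅.
Taking the union of these: int(A) = ∅.
cl(A) = ⋂ {C closed : A ⊆ C}. Closed sets containing A: {g, h}, {g, h, i}, {f, g, h, i}.
Intersecting these: cl(A) = {g, h}.
∂A = cl(A) ∖ int(A) = {g, h} ∖ ∅ = {g, h}.


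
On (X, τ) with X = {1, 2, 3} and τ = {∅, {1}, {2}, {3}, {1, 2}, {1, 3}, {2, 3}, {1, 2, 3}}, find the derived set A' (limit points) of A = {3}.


A' = ∅

For each x ∈ X, list the open sets U ∈ τ with x ∈ U, then check whether U ∩ (A ∖ {x}) ≠ ∅ for every such U.
  x = 1: open {1} ∋ x has {1} ∩ (A ∖ {1}) = ∅, so x is NOT a limit point.
  x = 2: open {2} ∋ x has {2} ∩ (A ∖ {2}) = ∅, so x is NOT a limit point.
  x = 3: open {3} ∋ x has {3} ∩ (A ∖ {3}) = ∅, so x is NOT a limit point.
Collecting: A' = ∅.


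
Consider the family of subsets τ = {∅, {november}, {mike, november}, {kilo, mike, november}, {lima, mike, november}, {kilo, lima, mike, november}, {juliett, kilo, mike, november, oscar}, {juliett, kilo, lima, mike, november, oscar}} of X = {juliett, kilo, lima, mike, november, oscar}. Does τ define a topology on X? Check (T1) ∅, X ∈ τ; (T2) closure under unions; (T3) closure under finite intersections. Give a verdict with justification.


τ IS a topology on X.

Axiom (T1): ∅ ∈ τ? Yes; X ∈ τ? Yes.
Axiom (T2/T3): check pairwise unions and intersections of members of τ.
All pairwise intersections and unions checked — each lies in τ. Therefore τ satisfies (T1), (T2), (T3): it IS a topology on X.


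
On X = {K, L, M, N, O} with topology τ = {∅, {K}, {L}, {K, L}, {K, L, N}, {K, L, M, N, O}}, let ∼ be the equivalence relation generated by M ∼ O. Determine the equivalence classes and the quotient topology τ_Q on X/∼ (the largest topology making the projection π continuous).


X/∼ = {[K], [L], [M=O], [N]}; |τ_Q| = 6.

Equivalence classes: [K], [L], [M=O], [N].
Quotient map π: X → X/∼ sends K ↦ [K], L ↦ [L], M ↦ [M=O], N ↦ [N], O ↦ [M=O].
For each subset V ⊆ X/∼, compute π^{-1}(V) ⊆ X and check whether π^{-1}(V) ∈ τ. V is open in τ_Q iff π^{-1}(V) ∈ τ.
  V = {}: π^{-1}(V) = ∅ ∈ τ ✓.
  V = {[K]}: π^{-1}(V) = {K} ∈ τ ✓.
  V = {[L]}: π^{-1}(V) = {L} ∈ τ ✓.
  V = {[K], [L]}: π^{-1}(V) = {K, L} ∈ τ ✓.
  V = {[M=O]}: π^{-1}(V) = {M, O} ∉ τ ✗.
  V = {[K], [M=O]}: π^{-1}(V) = {K, M, O} ∉ τ ✗.
  V = {[L], [M=O]}: π^{-1}(V) = {L, M, O} ∉ τ ✗.
  V = {[K], [L], [M=O]}: π^{-1}(V) = {K, L, M, O} ∉ τ ✗.
  V = {[N]}: π^{-1}(V) = {N} ∉ τ ✗.
  V = {[K], [N]}: π^{-1}(V) = {K, N} ∉ τ ✗.
  V = {[L], [N]}: π^{-1}(V) = {L, N} ∉ τ ✗.
  V = {[K], [L], [N]}: π^{-1}(V) = {K, L, N} ∈ τ ✓.
  V = {[M=O], [N]}: π^{-1}(V) = {M, N, O} ∉ τ ✗.
  V = {[K], [M=O], [N]}: π^{-1}(V) = {K, M, N, O} ∉ τ ✗.
  V = {[L], [M=O], [N]}: π^{-1}(V) = {L, M, N, O} ∉ τ ✗.
  V = {[K], [L], [M=O], [N]}: π^{-1}(V) = {K, L, M, N, O} ∈ τ ✓.
Open sets in the quotient: τ_Q = {{}, {[K]}, {[L]}, {[K], [L]}, {[K], [L], [N]}, {[K], [L], [M=O], [N]}} (6 elements).


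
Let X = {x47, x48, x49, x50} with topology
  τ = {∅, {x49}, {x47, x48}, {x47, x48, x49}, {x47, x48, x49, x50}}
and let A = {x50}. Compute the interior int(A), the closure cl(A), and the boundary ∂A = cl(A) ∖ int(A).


int(A) = ∅, cl(A) = {x50}, ∂A = {x50}.

Closed sets in (X, τ) are complements of opens:
  closed(X, τ) = {∅, {x50}, {x49, x50}, {x47, x48, x50}, {x47, x48, x49, x50}}.
int(A) = ⋃ {U ∈ τ : U ⊆ A}. Opens contained in A: ∅.
Taking the union of these: int(A) = ∅.
cl(A) = ⋂ {C closed : A ⊆ C}. Closed sets containing A: {x50}, {x49, x50}, {x47, x48, x50}, {x47, x48, x49, x50}.
Intersecting these: cl(A) = {x50}.
∂A = cl(A) ∖ int(A) = {x50} ∖ ∅ = {x50}.


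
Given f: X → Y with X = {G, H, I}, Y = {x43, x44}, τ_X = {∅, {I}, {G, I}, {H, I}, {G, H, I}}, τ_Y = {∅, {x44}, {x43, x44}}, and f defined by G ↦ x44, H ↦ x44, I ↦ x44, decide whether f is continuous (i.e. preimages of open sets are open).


f IS continuous.

Compute f^{-1}(U) for each U ∈ τ_Y:
  U = ∅: f^{-1}(U) = ∅ ∈ τ_X ✓.
  U = {x44}: f^{-1}(U) = {G, H, I} ∈ τ_X ✓.
  U = {x43, x44}: f^{-1}(U) = {G, H, I} ∈ τ_X ✓.
Every preimage lies in τ_X, so f IS continuous.


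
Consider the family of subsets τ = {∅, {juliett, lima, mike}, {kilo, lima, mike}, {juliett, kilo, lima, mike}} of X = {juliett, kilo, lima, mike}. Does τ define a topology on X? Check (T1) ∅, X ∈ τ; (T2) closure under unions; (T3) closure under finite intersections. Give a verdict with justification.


τ is NOT a topology on X.

Axiom (T1): ∅ ∈ τ? Yes; X ∈ τ? Yes.
Axiom (T2/T3): check pairwise unions and intersections of members of τ.
Counterexample for (T3): {juliett, lima, mike} ∩ {kilo, lima, mike} = {lima, mike} ∉ τ. Therefore τ is NOT a topology.


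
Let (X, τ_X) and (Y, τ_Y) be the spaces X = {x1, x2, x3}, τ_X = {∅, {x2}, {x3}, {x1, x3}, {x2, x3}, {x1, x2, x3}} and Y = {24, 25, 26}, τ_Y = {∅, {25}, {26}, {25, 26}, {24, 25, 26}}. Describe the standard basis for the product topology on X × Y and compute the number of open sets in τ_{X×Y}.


Basis B = {∅ × ∅, {x2} × {25}, {x2} × {26}, {x3} × {25}, {x3} × {26}, {x1, x3} × {25}, {x1, x3} × {26}, {x2} × {25, 26}, {x2, x3} × {25}, {x2, x3} × {26}, {x3} × {25, 26}, {x1, x2, x3} × {25}, {x1, x2, x3} × {26}, {x2} × {24, 25, 26}, {x3} × {24, 25, 26}, {x1, x3} × {25, 26}, {x2, x3} × {25, 26}, {x1, x3} × {24, 25, 26}, {x1, x2, x3} × {25, 26}, {x2, x3} × {24, 25, 26}, {x1, x2, x3} × {24, 25, 26}}; |τ_{X×Y}| = 70.

Enumerate products U × V with U ∈ τ_X, V ∈ τ_Y (deduplicated):
  ∅ × ∅ = {} (∅)
  {x2} × {25} = {(x2,25)}
  {x2} × {26} = {(x2,26)}
  {x3} × {25} = {(x3,25)}
  {x3} × {26} = {(x3,26)}
  {x1, x3} × {25} = {(x1,25), (x3,25)}
  {x1, x3} × {26} = {(x1,26), (x3,26)}
  {x2} × {25, 26} = {(x2,25), (x2,26)}
  {x2, x3} × {25} = {(x2,25), (x3,25)}
  {x2, x3} × {26} = {(x2,26), (x3,26)}
  {x3} × {25, 26} = {(x3,25), (x3,26)}
  {x1, x2, x3} × {25} = {(x1,25), (x2,25), (x3,25)}
  {x1, x2, x3} × {26} = {(x1,26), (x2,26), (x3,26)}
  {x2} × {24, 25, 26} = {(x2,24), (x2,25), (x2,26)}
  {x3} × {24, 25, 26} = {(x3,24), (x3,25), (x3,26)}
  {x1, x3} × {25, 26} = {(x1,25), (x1,26), (x3,25), (x3,26)}
  {x2, x3} × {25, 26} = {(x2,25), (x2,26), (x3,25), (x3,26)}
  {x1, x3} × {24, 25, 26} = {(x1,24), (x1,25), (x1,26), (x3,24), (x3,25), (x3,26)}
  {x1, x2, x3} × {25, 26} = {(x1,25), (x1,26), (x2,25), (x2,26), (x3,25), (x3,26)}
  {x2, x3} × {24, 25, 26} = {(x2,24), (x2,25), (x2,26), (x3,24), (x3,25), (x3,26)}
  {x1, x2, x3} × {24, 25, 26} = {(x1,24), (x1,25), (x1,26), (x2,24), (x2,25), (x2,26), (x3,24), (x3,25), (x3,26)}
These 21 distinct sets form the basis B.
Close under arbitrary unions to get τ_{X×Y}; counting gives |τ_{X×Y}| = 70.


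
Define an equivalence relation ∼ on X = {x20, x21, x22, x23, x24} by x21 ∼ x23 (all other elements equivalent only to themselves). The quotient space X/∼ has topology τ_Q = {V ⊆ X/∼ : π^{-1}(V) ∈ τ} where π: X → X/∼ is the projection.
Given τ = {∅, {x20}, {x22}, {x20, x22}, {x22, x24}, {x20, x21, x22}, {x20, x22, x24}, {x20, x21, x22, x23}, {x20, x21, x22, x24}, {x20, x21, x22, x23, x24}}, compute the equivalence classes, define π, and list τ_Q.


X/∼ = {[x20], [x21=x23], [x22], [x24]}; |τ_Q| = 8.

Equivalence classes: [x20], [x21=x23], [x22], [x24].
Quotient map π: X → X/∼ sends x20 ↦ [x20], x21 ↦ [x21=x23], x22 ↦ [x22], x23 ↦ [x21=x23], x24 ↦ [x24].
For each subset V ⊆ X/∼, compute π^{-1}(V) ⊆ X and check whether π^{-1}(V) ∈ τ. V is open in τ_Q iff π^{-1}(V) ∈ τ.
  V = {}: π^{-1}(V) = ∅ ∈ τ ✓.
  V = {[x20]}: π^{-1}(V) = {x20} ∈ τ ✓.
  V = {[x21=x23]}: π^{-1}(V) = {x21, x23} ∉ τ ✗.
  V = {[x20], [x21=x23]}: π^{-1}(V) = {x20, x21, x23} ∉ τ ✗.
  V = {[x22]}: π^{-1}(V) = {x22} ∈ τ ✓.
  V = {[x20], [x22]}: π^{-1}(V) = {x20, x22} ∈ τ ✓.
  V = {[x21=x23], [x22]}: π^{-1}(V) = {x21, x22, x23} ∉ τ ✗.
  V = {[x20], [x21=x23], [x22]}: π^{-1}(V) = {x20, x21, x22, x23} ∈ τ ✓.
  V = {[x24]}: π^{-1}(V) = {x24} ∉ τ ✗.
  V = {[x20], [x24]}: π^{-1}(V) = {x20, x24} ∉ τ ✗.
  V = {[x21=x23], [x24]}: π^{-1}(V) = {x21, x23, x24} ∉ τ ✗.
  V = {[x20], [x21=x23], [x24]}: π^{-1}(V) = {x20, x21, x23, x24} ∉ τ ✗.
  V = {[x22], [x24]}: π^{-1}(V) = {x22, x24} ∈ τ ✓.
  V = {[x20], [x22], [x24]}: π^{-1}(V) = {x20, x22, x24} ∈ τ ✓.
  V = {[x21=x23], [x22], [x24]}: π^{-1}(V) = {x21, x22, x23, x24} ∉ τ ✗.
  V = {[x20], [x21=x23], [x22], [x24]}: π^{-1}(V) = {x20, x21, x22, x23, x24} ∈ τ ✓.
Open sets in the quotient: τ_Q = {{}, {[x20]}, {[x22]}, {[x20], [x22]}, {[x20], [x21=x23], [x22]}, {[x22], [x24]}, {[x20], [x22], [x24]}, {[x20], [x21=x23], [x22], [x24]}} (8 elements).


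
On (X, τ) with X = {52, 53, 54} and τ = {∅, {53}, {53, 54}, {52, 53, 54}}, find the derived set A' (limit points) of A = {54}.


A' = {52}

For each x ∈ X, list the open sets U ∈ τ with x ∈ U, then check whether U ∩ (A ∖ {x}) ≠ ∅ for every such U.
  x = 52: opens ∋ x are {52, 53, 54}; each meets A ∖ {52}, so x IS a limit point.
  x = 53: open {53} ∋ x has {53} ∩ (A ∖ {53}) = ∅, so x is NOT a limit point.
  x = 54: open {53, 54} ∋ x has {53, 54} ∩ (A ∖ {54}) = ∅, so x is NOT a limit point.
Collecting: A' = {52}.


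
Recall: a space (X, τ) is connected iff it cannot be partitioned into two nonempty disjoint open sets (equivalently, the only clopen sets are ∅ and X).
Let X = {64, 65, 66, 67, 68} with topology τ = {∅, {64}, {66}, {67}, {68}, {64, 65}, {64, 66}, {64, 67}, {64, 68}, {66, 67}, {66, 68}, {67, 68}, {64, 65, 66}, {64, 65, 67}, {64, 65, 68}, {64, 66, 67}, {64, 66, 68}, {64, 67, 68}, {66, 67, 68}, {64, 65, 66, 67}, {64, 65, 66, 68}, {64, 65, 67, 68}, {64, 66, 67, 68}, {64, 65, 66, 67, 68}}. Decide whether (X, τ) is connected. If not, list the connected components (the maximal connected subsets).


(X, τ) is disconnected; components = [{66}, {67}, {68}, {64, 65}].

Find clopen sets (U ∈ τ with X ∖ U ∈ τ):
  U = ∅, X ∖ U = {64, 65, 66, 67, 68} — both open, so U is clopen.
  U = {66}, X ∖ U = {64, 65, 67, 68} — both open, so U is clopen.
  U = {67}, X ∖ U = {64, 65, 66, 68} — both open, so U is clopen.
  U = {68}, X ∖ U = {64, 65, 66, 67} — both open, so U is clopen.
  U = {64, 65}, X ∖ U = {66, 67, 68} — both open, so U is clopen.
  U = {66, 67}, X ∖ U = {64, 65, 68} — both open, so U is clopen.
  U = {66, 68}, X ∖ U = {64, 65, 67} — both open, so U is clopen.
  U = {67, 68}, X ∖ U = {64, 65, 66} — both open, so U is clopen.
  U = {64, 65, 66}, X ∖ U = {67, 68} — both open, so U is clopen.
  U = {64, 65, 67}, X ∖ U = {66, 68} — both open, so U is clopen.
  U = {64, 65, 68}, X ∖ U = {66, 67} — both open, so U is clopen.
  U = {66, 67, 68}, X ∖ U = {64, 65} — both open, so U is clopen.
  U = {64, 65, 66, 67}, X ∖ U = {68} — both open, so U is clopen.
  U = {64, 65, 66, 68}, X ∖ U = {67} — both open, so U is clopen.
  U = {64, 65, 67, 68}, X ∖ U = {66} — both open, so U is clopen.
  U = {64, 65, 66, 67, 68}, X ∖ U = ∅ — both open, so U is clopen.
Nontrivial clopen(s) exist: e.g. {66}. So (X, τ) is disconnected.
Compute connected components by grouping points that agree on all clopens:
  component: {66}
  component: {67}
  component: {68}
  component: {64, 65}


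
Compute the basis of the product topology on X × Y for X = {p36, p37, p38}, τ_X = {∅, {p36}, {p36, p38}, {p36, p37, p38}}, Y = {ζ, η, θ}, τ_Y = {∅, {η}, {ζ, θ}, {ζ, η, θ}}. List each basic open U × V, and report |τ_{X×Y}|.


Basis B = {∅ × ∅, {p36} × {η}, {p36} × {ζ, θ}, {p36, p38} × {η}, {p36} × {ζ, η, θ}, {p36, p37, p38} × {η}, {p36, p38} × {ζ, θ}, {p36, p38} × {ζ, η, θ}, {p36, p37, p38} × {ζ, θ}, {p36, p37, p38} × {ζ, η, θ}}; |τ_{X×Y}| = 16.

Enumerate products U × V with U ∈ τ_X, V ∈ τ_Y (deduplicated):
  ∅ × ∅ = {} (∅)
  {p36} × {η} = {(p36,η)}
  {p36} × {ζ, θ} = {(p36,ζ), (p36,θ)}
  {p36, p38} × {η} = {(p36,η), (p38,η)}
  {p36} × {ζ, η, θ} = {(p36,ζ), (p36,η), (p36,θ)}
  {p36, p37, p38} × {η} = {(p36,η), (p37,η), (p38,η)}
  {p36, p38} × {ζ, θ} = {(p36,ζ), (p36,θ), (p38,ζ), (p38,θ)}
  {p36, p38} × {ζ, η, θ} = {(p36,ζ), (p36,η), (p36,θ), (p38,ζ), (p38,η), (p38,θ)}
  {p36, p37, p38} × {ζ, θ} = {(p36,ζ), (p36,θ), (p37,ζ), (p37,θ), (p38,ζ), (p38,θ)}
  {p36, p37, p38} × {ζ, η, θ} = {(p36,ζ), (p36,η), (p36,θ), (p37,ζ), (p37,η), (p37,θ), (p38,ζ), (p38,η), (p38,θ)}
These 10 distinct sets form the basis B.
Close under arbitrary unions to get τ_{X×Y}; counting gives |τ_{X×Y}| = 16.


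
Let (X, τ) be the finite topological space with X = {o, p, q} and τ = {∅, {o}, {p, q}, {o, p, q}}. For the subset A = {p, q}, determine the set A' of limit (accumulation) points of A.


A' = {p, q}

For each x ∈ X, list the open sets U ∈ τ with x ∈ U, then check whether U ∩ (A ∖ {x}) ≠ ∅ for every such U.
  x = o: open {o} ∋ x has {o} ∩ (A ∖ {o}) = ∅, so x is NOT a limit point.
  x = p: opens ∋ x are {p, q}, {o, p, q}; each meets A ∖ {p}, so x IS a limit point.
  x = q: opens ∋ x are {p, q}, {o, p, q}; each meets A ∖ {q}, so x IS a limit point.
Collecting: A' = {p, q}.


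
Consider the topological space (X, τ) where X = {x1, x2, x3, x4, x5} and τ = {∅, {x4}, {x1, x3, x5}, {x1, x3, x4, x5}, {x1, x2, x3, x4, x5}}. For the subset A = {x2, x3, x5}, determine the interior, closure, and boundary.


int(A) = ∅, cl(A) = {x1, x2, x3, x5}, ∂A = {x1, x2, x3, x5}.

Closed sets in (X, τ) are complements of opens:
  closed(X, τ) = {∅, {x2}, {x2, x4}, {x1, x2, x3, x5}, {x1, x2, x3, x4, x5}}.
int(A) = ⋃ {U ∈ τ : U ⊆ A}. Opens contained in A: ∅.
Taking the union of these: int(A) = ∅.
cl(A) = ⋂ {C closed : A ⊆ C}. Closed sets containing A: {x1, x2, x3, x5}, {x1, x2, x3, x4, x5}.
Intersecting these: cl(A) = {x1, x2, x3, x5}.
∂A = cl(A) ∖ int(A) = {x1, x2, x3, x5} ∖ ∅ = {x1, x2, x3, x5}.


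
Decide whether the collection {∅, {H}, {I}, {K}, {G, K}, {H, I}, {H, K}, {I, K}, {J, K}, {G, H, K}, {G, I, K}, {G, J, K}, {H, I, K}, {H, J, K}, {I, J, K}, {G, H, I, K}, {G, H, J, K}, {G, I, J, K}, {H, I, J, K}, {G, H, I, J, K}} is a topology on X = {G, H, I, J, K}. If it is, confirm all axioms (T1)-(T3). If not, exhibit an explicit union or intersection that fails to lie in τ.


τ IS a topology on X.

Axiom (T1): ∅ ∈ τ? Yes; X ∈ τ? Yes.
Axiom (T2/T3): check pairwise unions and intersections of members of τ.
All pairwise intersections and unions checked — each lies in τ. Therefore τ satisfies (T1), (T2), (T3): it IS a topology on X.


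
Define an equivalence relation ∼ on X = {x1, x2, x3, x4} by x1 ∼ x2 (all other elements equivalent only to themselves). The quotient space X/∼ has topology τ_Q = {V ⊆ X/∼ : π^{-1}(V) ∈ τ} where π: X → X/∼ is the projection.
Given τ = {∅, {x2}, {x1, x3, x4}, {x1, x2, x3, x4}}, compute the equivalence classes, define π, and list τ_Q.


X/∼ = {[x1=x2], [x3], [x4]}; |τ_Q| = 2.

Equivalence classes: [x1=x2], [x3], [x4].
Quotient map π: X → X/∼ sends x1 ↦ [x1=x2], x2 ↦ [x1=x2], x3 ↦ [x3], x4 ↦ [x4].
For each subset V ⊆ X/∼, compute π^{-1}(V) ⊆ X and check whether π^{-1}(V) ∈ τ. V is open in τ_Q iff π^{-1}(V) ∈ τ.
  V = {}: π^{-1}(V) = ∅ ∈ τ ✓.
  V = {[x1=x2]}: π^{-1}(V) = {x1, x2} ∉ τ ✗.
  V = {[x3]}: π^{-1}(V) = {x3} ∉ τ ✗.
  V = {[x1=x2], [x3]}: π^{-1}(V) = {x1, x2, x3} ∉ τ ✗.
  V = {[x4]}: π^{-1}(V) = {x4} ∉ τ ✗.
  V = {[x1=x2], [x4]}: π^{-1}(V) = {x1, x2, x4} ∉ τ ✗.
  V = {[x3], [x4]}: π^{-1}(V) = {x3, x4} ∉ τ ✗.
  V = {[x1=x2], [x3], [x4]}: π^{-1}(V) = {x1, x2, x3, x4} ∈ τ ✓.
Open sets in the quotient: τ_Q = {{}, {[x1=x2], [x3], [x4]}} (2 elements).


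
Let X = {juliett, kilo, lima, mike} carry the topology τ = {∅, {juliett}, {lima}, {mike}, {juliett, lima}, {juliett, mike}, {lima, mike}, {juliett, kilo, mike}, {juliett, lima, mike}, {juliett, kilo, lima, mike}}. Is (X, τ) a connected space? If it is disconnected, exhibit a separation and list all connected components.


(X, τ) is disconnected; components = [{lima}, {juliett, kilo, mike}].

Find clopen sets (U ∈ τ with X ∖ U ∈ τ):
  U = ∅, X ∖ U = {juliett, kilo, lima, mike} — both open, so U is clopen.
  U = {lima}, X ∖ U = {juliett, kilo, mike} — both open, so U is clopen.
  U = {juliett, kilo, mike}, X ∖ U = {lima} — both open, so U is clopen.
  U = {juliett, kilo, lima, mike}, X ∖ U = ∅ — both open, so U is clopen.
Nontrivial clopen(s) exist: e.g. {juliett, kilo, mike}. So (X, τ) is disconnected.
Compute connected components by grouping points that agree on all clopens:
  component: {lima}
  component: {juliett, kilo, mike}


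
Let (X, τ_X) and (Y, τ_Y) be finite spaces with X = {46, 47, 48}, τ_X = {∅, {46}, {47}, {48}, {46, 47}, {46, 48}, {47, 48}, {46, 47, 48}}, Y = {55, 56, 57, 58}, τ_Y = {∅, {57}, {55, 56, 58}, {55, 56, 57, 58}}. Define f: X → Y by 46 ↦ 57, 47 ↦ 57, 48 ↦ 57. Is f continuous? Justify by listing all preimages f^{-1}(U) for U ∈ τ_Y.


f IS continuous.

Compute f^{-1}(U) for each U ∈ τ_Y:
  U = ∅: f^{-1}(U) = ∅ ∈ τ_X ✓.
  U = {57}: f^{-1}(U) = {46, 47, 48} ∈ τ_X ✓.
  U = {55, 56, 58}: f^{-1}(U) = ∅ ∈ τ_X ✓.
  U = {55, 56, 57, 58}: f^{-1}(U) = {46, 47, 48} ∈ τ_X ✓.
Every preimage lies in τ_X, so f IS continuous.


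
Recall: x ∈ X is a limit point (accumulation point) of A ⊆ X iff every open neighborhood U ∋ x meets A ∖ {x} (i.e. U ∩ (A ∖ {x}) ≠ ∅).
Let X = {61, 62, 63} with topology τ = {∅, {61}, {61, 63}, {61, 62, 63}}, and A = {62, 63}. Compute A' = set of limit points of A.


A' = {62}

For each x ∈ X, list the open sets U ∈ τ with x ∈ U, then check whether U ∩ (A ∖ {x}) ≠ ∅ for every such U.
  x = 61: open {61} ∋ x has {61} ∩ (A ∖ {61}) = ∅, so x is NOT a limit point.
  x = 62: opens ∋ x are {61, 62, 63}; each meets A ∖ {62}, so x IS a limit point.
  x = 63: open {61, 63} ∋ x has {61, 63} ∩ (A ∖ {63}) = ∅, so x is NOT a limit point.
Collecting: A' = {62}.


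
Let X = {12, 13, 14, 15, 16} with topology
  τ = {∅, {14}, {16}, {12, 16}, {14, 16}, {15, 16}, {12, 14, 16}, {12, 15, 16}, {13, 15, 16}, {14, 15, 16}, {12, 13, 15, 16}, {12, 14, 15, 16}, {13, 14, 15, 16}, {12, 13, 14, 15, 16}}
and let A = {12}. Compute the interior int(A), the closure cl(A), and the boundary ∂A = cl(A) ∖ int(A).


int(A) = ∅, cl(A) = {12}, ∂A = {12}.

Closed sets in (X, τ) are complements of opens:
  closed(X, τ) = {∅, {12}, {13}, {14}, {12, 13}, {12, 14}, {13, 14}, {13, 15}, {12, 13, 14}, {12, 13, 15}, {13, 14, 15}, {12, 13, 14, 15}, {12, 13, 15, 16}, {12, 13, 14, 15, 16}}.
int(A) = ⋃ {U ∈ τ : U ⊆ A}. Opens contained in A: ∅.
Taking the union of these: int(A) = ∅.
cl(A) = ⋂ {C closed : A ⊆ C}. Closed sets containing A: {12}, {12, 13}, {12, 14}, {12, 13, 14}, {12, 13, 15}, {12, 13, 14, 15}, {12, 13, 15, 16}, {12, 13, 14, 15, 16}.
Intersecting these: cl(A) = {12}.
∂A = cl(A) ∖ int(A) = {12} ∖ ∅ = {12}.


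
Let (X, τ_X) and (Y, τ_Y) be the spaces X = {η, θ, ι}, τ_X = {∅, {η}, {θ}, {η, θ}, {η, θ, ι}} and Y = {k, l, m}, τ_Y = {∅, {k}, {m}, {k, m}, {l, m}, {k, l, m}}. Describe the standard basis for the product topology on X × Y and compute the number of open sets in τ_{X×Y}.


Basis B = {∅ × ∅, {η} × {k}, {η} × {m}, {θ} × {k}, {θ} × {m}, {η} × {k, m}, {η, θ} × {k}, {η} × {l, m}, {η, θ} × {m}, {θ} × {k, m}, {θ} × {l, m}, {η} × {k, l, m}, {η, θ, ι} × {k}, {η, θ, ι} × {m}, {θ} × {k, l, m}, {η, θ} × {k, m}, {η, θ} × {l, m}, {η, θ} × {k, l, m}, {η, θ, ι} × {k, m}, {η, θ, ι} × {l, m}, {η, θ, ι} × {k, l, m}}; |τ_{X×Y}| = 70.

Enumerate products U × V with U ∈ τ_X, V ∈ τ_Y (deduplicated):
  ∅ × ∅ = {} (∅)
  {η} × {k} = {(η,k)}
  {η} × {m} = {(η,m)}
  {θ} × {k} = {(θ,k)}
  {θ} × {m} = {(θ,m)}
  {η} × {k, m} = {(η,k), (η,m)}
  {η, θ} × {k} = {(η,k), (θ,k)}
  {η} × {l, m} = {(η,l), (η,m)}
  {η, θ} × {m} = {(η,m), (θ,m)}
  {θ} × {k, m} = {(θ,k), (θ,m)}
  {θ} × {l, m} = {(θ,l), (θ,m)}
  {η} × {k, l, m} = {(η,k), (η,l), (η,m)}
  {η, θ, ι} × {k} = {(η,k), (θ,k), (ι,k)}
  {η, θ, ι} × {m} = {(η,m), (θ,m), (ι,m)}
  {θ} × {k, l, m} = {(θ,k), (θ,l), (θ,m)}
  {η, θ} × {k, m} = {(η,k), (η,m), (θ,k), (θ,m)}
  {η, θ} × {l, m} = {(η,l), (η,m), (θ,l), (θ,m)}
  {η, θ} × {k, l, m} = {(η,k), (η,l), (η,m), (θ,k), (θ,l), (θ,m)}
  {η, θ, ι} × {k, m} = {(η,k), (η,m), (θ,k), (θ,m), (ι,k), (ι,m)}
  {η, θ, ι} × {l, m} = {(η,l), (η,m), (θ,l), (θ,m), (ι,l), (ι,m)}
  {η, θ, ι} × {k, l, m} = {(η,k), (η,l), (η,m), (θ,k), (θ,l), (θ,m), (ι,k), (ι,l), (ι,m)}
These 21 distinct sets form the basis B.
Close under arbitrary unions to get τ_{X×Y}; counting gives |τ_{X×Y}| = 70.


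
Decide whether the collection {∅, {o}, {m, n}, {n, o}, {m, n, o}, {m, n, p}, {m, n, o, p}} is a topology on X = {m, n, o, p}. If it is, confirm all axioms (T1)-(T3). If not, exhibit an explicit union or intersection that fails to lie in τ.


τ is NOT a topology on X.

Axiom (T1): ∅ ∈ τ? Yes; X ∈ τ? Yes.
Axiom (T2/T3): check pairwise unions and intersections of members of τ.
Counterexample for (T3): {m, n} ∩ {n, o} = {n} ∉ τ. Therefore τ is NOT a topology.


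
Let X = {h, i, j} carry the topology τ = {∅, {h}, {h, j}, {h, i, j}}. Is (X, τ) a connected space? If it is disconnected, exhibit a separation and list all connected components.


(X, τ) is connected.

Find clopen sets (U ∈ τ with X ∖ U ∈ τ):
  U = ∅, X ∖ U = {h, i, j} — both open, so U is clopen.
  U = {h, i, j}, X ∖ U = ∅ — both open, so U is clopen.
Only trivial clopens (∅ and X) exist, so (X, τ) is connected.
Compute connected components by grouping points that agree on all clopens:
  component: {h, i, j}


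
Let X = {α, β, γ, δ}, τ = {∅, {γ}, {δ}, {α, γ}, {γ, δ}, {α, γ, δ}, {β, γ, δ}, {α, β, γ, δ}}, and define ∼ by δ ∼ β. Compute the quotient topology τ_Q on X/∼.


X/∼ = {[α], [β=δ], [γ]}; |τ_Q| = 5.

Equivalence classes: [α], [β=δ], [γ].
Quotient map π: X → X/∼ sends α ↦ [α], β ↦ [β=δ], γ ↦ [γ], δ ↦ [β=δ].
For each subset V ⊆ X/∼, compute π^{-1}(V) ⊆ X and check whether π^{-1}(V) ∈ τ. V is open in τ_Q iff π^{-1}(V) ∈ τ.
  V = {}: π^{-1}(V) = ∅ ∈ τ ✓.
  V = {[α]}: π^{-1}(V) = {α} ∉ τ ✗.
  V = {[β=δ]}: π^{-1}(V) = {β, δ} ∉ τ ✗.
  V = {[α], [β=δ]}: π^{-1}(V) = {α, β, δ} ∉ τ ✗.
  V = {[γ]}: π^{-1}(V) = {γ} ∈ τ ✓.
  V = {[α], [γ]}: π^{-1}(V) = {α, γ} ∈ τ ✓.
  V = {[β=δ], [γ]}: π^{-1}(V) = {β, γ, δ} ∈ τ ✓.
  V = {[α], [β=δ], [γ]}: π^{-1}(V) = {α, β, γ, δ} ∈ τ ✓.
Open sets in the quotient: τ_Q = {{}, {[γ]}, {[α], [γ]}, {[β=δ], [γ]}, {[α], [β=δ], [γ]}} (5 elements).


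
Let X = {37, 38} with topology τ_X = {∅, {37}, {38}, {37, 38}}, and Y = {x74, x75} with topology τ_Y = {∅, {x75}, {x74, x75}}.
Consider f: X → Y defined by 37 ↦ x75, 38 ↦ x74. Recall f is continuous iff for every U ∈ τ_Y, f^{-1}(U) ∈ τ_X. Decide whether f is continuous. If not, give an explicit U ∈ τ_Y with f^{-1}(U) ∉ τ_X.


f IS continuous.

Compute f^{-1}(U) for each U ∈ τ_Y:
  U = ∅: f^{-1}(U) = ∅ ∈ τ_X ✓.
  U = {x75}: f^{-1}(U) = {37} ∈ τ_X ✓.
  U = {x74, x75}: f^{-1}(U) = {37, 38} ∈ τ_X ✓.
Every preimage lies in τ_X, so f IS continuous.


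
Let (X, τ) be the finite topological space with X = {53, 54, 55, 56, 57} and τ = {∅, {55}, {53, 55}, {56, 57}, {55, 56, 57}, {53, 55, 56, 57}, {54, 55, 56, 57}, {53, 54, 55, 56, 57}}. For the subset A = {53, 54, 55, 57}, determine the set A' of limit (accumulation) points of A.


A' = {53, 54, 56}

For each x ∈ X, list the open sets U ∈ τ with x ∈ U, then check whether U ∩ (A ∖ {x}) ≠ ∅ for every such U.
  x = 53: opens ∋ x are {53, 55}, {53, 55, 56, 57}, {53, 54, 55, 56, 57}; each meets A ∖ {53}, so x IS a limit point.
  x = 54: opens ∋ x are {54, 55, 56, 57}, {53, 54, 55, 56, 57}; each meets A ∖ {54}, so x IS a limit point.
  x = 55: open {55} ∋ x has {55} ∩ (A ∖ {55}) = ∅, so x is NOT a limit point.
  x = 56: opens ∋ x are {56, 57}, {55, 56, 57}, {53, 55, 56, 57}, {54, 55, 56, 57}, {53, 54, 55, 56, 57}; each meets A ∖ {56}, so x IS a limit point.
  x = 57: open {56, 57} ∋ x has {56, 57} ∩ (A ∖ {57}) = ∅, so x is NOT a limit point.
Collecting: A' = {53, 54, 56}.


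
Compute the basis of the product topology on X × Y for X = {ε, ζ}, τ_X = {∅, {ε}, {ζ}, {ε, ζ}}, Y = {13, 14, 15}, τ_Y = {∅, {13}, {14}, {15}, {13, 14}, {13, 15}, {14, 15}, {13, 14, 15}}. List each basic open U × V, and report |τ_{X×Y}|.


Basis B = {∅ × ∅, {ε} × {13}, {ε} × {14}, {ε} × {15}, {ζ} × {13}, {ζ} × {14}, {ζ} × {15}, {ε} × {13, 14}, {ε} × {13, 15}, {ε, ζ} × {13}, {ε} × {14, 15}, {ε, ζ} × {14}, {ε, ζ} × {15}, {ζ} × {13, 14}, {ζ} × {13, 15}, {ζ} × {14, 15}, {ε} × {13, 14, 15}, {ζ} × {13, 14, 15}, {ε, ζ} × {13, 14}, {ε, ζ} × {13, 15}, {ε, ζ} × {14, 15}, {ε, ζ} × {13, 14, 15}}; |τ_{X×Y}| = 64.

Enumerate products U × V with U ∈ τ_X, V ∈ τ_Y (deduplicated):
  ∅ × ∅ = {} (∅)
  {ε} × {13} = {(ε,13)}
  {ε} × {14} = {(ε,14)}
  {ε} × {15} = {(ε,15)}
  {ζ} × {13} = {(ζ,13)}
  {ζ} × {14} = {(ζ,14)}
  {ζ} × {15} = {(ζ,15)}
  {ε} × {13, 14} = {(ε,13), (ε,14)}
  {ε} × {13, 15} = {(ε,13), (ε,15)}
  {ε, ζ} × {13} = {(ε,13), (ζ,13)}
  {ε} × {14, 15} = {(ε,14), (ε,15)}
  {ε, ζ} × {14} = {(ε,14), (ζ,14)}
  {ε, ζ} × {15} = {(ε,15), (ζ,15)}
  {ζ} × {13, 14} = {(ζ,13), (ζ,14)}
  {ζ} × {13, 15} = {(ζ,13), (ζ,15)}
  {ζ} × {14, 15} = {(ζ,14), (ζ,15)}
  {ε} × {13, 14, 15} = {(ε,13), (ε,14), (ε,15)}
  {ζ} × {13, 14, 15} = {(ζ,13), (ζ,14), (ζ,15)}
  {ε, ζ} × {13, 14} = {(ε,13), (ε,14), (ζ,13), (ζ,14)}
  {ε, ζ} × {13, 15} = {(ε,13), (ε,15), (ζ,13), (ζ,15)}
  {ε, ζ} × {14, 15} = {(ε,14), (ε,15), (ζ,14), (ζ,15)}
  {ε, ζ} × {13, 14, 15} = {(ε,13), (ε,14), (ε,15), (ζ,13), (ζ,14), (ζ,15)}
These 22 distinct sets form the basis B.
Close under arbitrary unions to get τ_{X×Y}; counting gives |τ_{X×Y}| = 64.


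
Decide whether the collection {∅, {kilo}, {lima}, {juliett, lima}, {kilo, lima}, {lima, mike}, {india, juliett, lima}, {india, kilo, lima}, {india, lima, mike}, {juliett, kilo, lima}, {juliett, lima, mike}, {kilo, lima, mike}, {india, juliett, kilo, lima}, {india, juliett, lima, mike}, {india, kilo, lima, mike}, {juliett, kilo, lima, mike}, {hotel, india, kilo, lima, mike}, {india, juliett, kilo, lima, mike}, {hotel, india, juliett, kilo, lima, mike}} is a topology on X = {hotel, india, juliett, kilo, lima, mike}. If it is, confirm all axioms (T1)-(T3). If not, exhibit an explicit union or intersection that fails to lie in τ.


τ is NOT a topology on X.

Axiom (T1): ∅ ∈ τ? Yes; X ∈ τ? Yes.
Axiom (T2/T3): check pairwise unions and intersections of members of τ.
Counterexample for (T3): {india, juliett, lima} ∩ {india, kilo, lima} = {india, lima} ∉ τ. Therefore τ is NOT a topology.


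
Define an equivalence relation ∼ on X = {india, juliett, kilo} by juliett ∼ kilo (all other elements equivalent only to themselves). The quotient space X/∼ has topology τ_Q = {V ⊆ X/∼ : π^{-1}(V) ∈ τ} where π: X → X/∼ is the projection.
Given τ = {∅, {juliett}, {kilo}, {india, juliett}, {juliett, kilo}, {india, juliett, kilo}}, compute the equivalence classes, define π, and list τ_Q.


X/∼ = {[india], [juliett=kilo]}; |τ_Q| = 3.

Equivalence classes: [india], [juliett=kilo].
Quotient map π: X → X/∼ sends india ↦ [india], juliett ↦ [juliett=kilo], kilo ↦ [juliett=kilo].
For each subset V ⊆ X/∼, compute π^{-1}(V) ⊆ X and check whether π^{-1}(V) ∈ τ. V is open in τ_Q iff π^{-1}(V) ∈ τ.
  V = {}: π^{-1}(V) = ∅ ∈ τ ✓.
  V = {[india]}: π^{-1}(V) = {india} ∉ τ ✗.
  V = {[juliett=kilo]}: π^{-1}(V) = {juliett, kilo} ∈ τ ✓.
  V = {[india], [juliett=kilo]}: π^{-1}(V) = {india, juliett, kilo} ∈ τ ✓.
Open sets in the quotient: τ_Q = {{}, {[juliett=kilo]}, {[india], [juliett=kilo]}} (3 elements).


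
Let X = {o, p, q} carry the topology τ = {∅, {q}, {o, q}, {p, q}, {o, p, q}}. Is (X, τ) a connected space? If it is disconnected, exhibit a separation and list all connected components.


(X, τ) is connected.

Find clopen sets (U ∈ τ with X ∖ U ∈ τ):
  U = ∅, X ∖ U = {o, p, q} — both open, so U is clopen.
  U = {o, p, q}, X ∖ U = ∅ — both open, so U is clopen.
Only trivial clopens (∅ and X) exist, so (X, τ) is connected.
Compute connected components by grouping points that agree on all clopens:
  component: {o, p, q}


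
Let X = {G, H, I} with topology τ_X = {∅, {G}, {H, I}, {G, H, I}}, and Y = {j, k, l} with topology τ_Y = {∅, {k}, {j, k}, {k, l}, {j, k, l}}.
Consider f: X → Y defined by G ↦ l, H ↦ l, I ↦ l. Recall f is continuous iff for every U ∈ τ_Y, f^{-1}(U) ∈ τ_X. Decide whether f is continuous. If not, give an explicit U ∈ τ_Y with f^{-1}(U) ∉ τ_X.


f IS continuous.

Compute f^{-1}(U) for each U ∈ τ_Y:
  U = ∅: f^{-1}(U) = ∅ ∈ τ_X ✓.
  U = {k}: f^{-1}(U) = ∅ ∈ τ_X ✓.
  U = {j, k}: f^{-1}(U) = ∅ ∈ τ_X ✓.
  U = {k, l}: f^{-1}(U) = {G, H, I} ∈ τ_X ✓.
  U = {j, k, l}: f^{-1}(U) = {G, H, I} ∈ τ_X ✓.
Every preimage lies in τ_X, so f IS continuous.


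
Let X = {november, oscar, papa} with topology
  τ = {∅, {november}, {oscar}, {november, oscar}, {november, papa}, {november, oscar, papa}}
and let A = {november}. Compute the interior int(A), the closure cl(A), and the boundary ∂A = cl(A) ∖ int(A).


int(A) = {november}, cl(A) = {november, papa}, ∂A = {papa}.

Closed sets in (X, τ) are complements of opens:
  closed(X, τ) = {∅, {oscar}, {papa}, {november, papa}, {oscar, papa}, {november, oscar, papa}}.
int(A) = ⋃ {U ∈ τ : U ⊆ A}. Opens contained in A: ∅, {november}.
Taking the union of these: int(A) = {november}.
cl(A) = ⋂ {C closed : A ⊆ C}. Closed sets containing A: {november, papa}, {november, oscar, papa}.
Intersecting these: cl(A) = {november, papa}.
∂A = cl(A) ∖ int(A) = {november, papa} ∖ {november} = {papa}.


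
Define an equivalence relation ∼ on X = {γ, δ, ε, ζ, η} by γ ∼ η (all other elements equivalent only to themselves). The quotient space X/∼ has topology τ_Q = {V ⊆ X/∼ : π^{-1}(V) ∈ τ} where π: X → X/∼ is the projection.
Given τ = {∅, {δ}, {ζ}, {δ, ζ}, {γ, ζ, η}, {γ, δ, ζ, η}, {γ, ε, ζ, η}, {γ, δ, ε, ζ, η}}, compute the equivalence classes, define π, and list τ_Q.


X/∼ = {[γ=η], [δ], [ε], [ζ]}; |τ_Q| = 8.

Equivalence classes: [γ=η], [δ], [ε], [ζ].
Quotient map π: X → X/∼ sends γ ↦ [γ=η], δ ↦ [δ], ε ↦ [ε], ζ ↦ [ζ], η ↦ [γ=η].
For each subset V ⊆ X/∼, compute π^{-1}(V) ⊆ X and check whether π^{-1}(V) ∈ τ. V is open in τ_Q iff π^{-1}(V) ∈ τ.
  V = {}: π^{-1}(V) = ∅ ∈ τ ✓.
  V = {[γ=η]}: π^{-1}(V) = {γ, η} ∉ τ ✗.
  V = {[δ]}: π^{-1}(V) = {δ} ∈ τ ✓.
  V = {[γ=η], [δ]}: π^{-1}(V) = {γ, δ, η} ∉ τ ✗.
  V = {[ε]}: π^{-1}(V) = {ε} ∉ τ ✗.
  V = {[γ=η], [ε]}: π^{-1}(V) = {γ, ε, η} ∉ τ ✗.
  V = {[δ], [ε]}: π^{-1}(V) = {δ, ε} ∉ τ ✗.
  V = {[γ=η], [δ], [ε]}: π^{-1}(V) = {γ, δ, ε, η} ∉ τ ✗.
  V = {[ζ]}: π^{-1}(V) = {ζ} ∈ τ ✓.
  V = {[γ=η], [ζ]}: π^{-1}(V) = {γ, ζ, η} ∈ τ ✓.
  V = {[δ], [ζ]}: π^{-1}(V) = {δ, ζ} ∈ τ ✓.
  V = {[γ=η], [δ], [ζ]}: π^{-1}(V) = {γ, δ, ζ, η} ∈ τ ✓.
  V = {[ε], [ζ]}: π^{-1}(V) = {ε, ζ} ∉ τ ✗.
  V = {[γ=η], [ε], [ζ]}: π^{-1}(V) = {γ, ε, ζ, η} ∈ τ ✓.
  V = {[δ], [ε], [ζ]}: π^{-1}(V) = {δ, ε, ζ} ∉ τ ✗.
  V = {[γ=η], [δ], [ε], [ζ]}: π^{-1}(V) = {γ, δ, ε, ζ, η} ∈ τ ✓.
Open sets in the quotient: τ_Q = {{}, {[δ]}, {[ζ]}, {[γ=η], [ζ]}, {[δ], [ζ]}, {[γ=η], [δ], [ζ]}, {[γ=η], [ε], [ζ]}, {[γ=η], [δ], [ε], [ζ]}} (8 elements).


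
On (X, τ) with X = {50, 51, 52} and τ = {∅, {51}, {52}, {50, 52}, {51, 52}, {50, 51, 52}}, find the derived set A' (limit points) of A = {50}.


A' = ∅

For each x ∈ X, list the open sets U ∈ τ with x ∈ U, then check whether U ∩ (A ∖ {x}) ≠ ∅ for every such U.
  x = 50: open {50, 52} ∋ x has {50, 52} ∩ (A ∖ {50}) = ∅, so x is NOT a limit point.
  x = 51: open {51} ∋ x has {51} ∩ (A ∖ {51}) = ∅, so x is NOT a limit point.
  x = 52: open {52} ∋ x has {52} ∩ (A ∖ {52}) = ∅, so x is NOT a limit point.
Collecting: A' = ∅.


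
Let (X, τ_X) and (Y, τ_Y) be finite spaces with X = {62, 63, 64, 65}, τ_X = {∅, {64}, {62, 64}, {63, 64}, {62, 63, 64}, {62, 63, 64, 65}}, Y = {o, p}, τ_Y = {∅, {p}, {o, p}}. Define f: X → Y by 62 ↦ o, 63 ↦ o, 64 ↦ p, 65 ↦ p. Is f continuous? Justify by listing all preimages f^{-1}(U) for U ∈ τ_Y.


f is NOT continuous.

Compute f^{-1}(U) for each U ∈ τ_Y:
  U = ∅: f^{-1}(U) = ∅ ∈ τ_X ✓.
  U = {p}: f^{-1}(U) = {64, 65} ∉ τ_X ✗.
  U = {o, p}: f^{-1}(U) = {62, 63, 64, 65} ∈ τ_X ✓.
Found U = {p} with f^{-1}(U) = {64, 65} not in τ_X. Therefore f is NOT continuous.


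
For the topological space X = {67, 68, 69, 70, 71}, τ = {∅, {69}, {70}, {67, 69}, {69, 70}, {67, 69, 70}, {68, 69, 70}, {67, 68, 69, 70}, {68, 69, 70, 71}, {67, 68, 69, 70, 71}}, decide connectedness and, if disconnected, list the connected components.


(X, τ) is connected.

Find clopen sets (U ∈ τ with X ∖ U ∈ τ):
  U = ∅, X ∖ U = {67, 68, 69, 70, 71} — both open, so U is clopen.
  U = {67, 68, 69, 70, 71}, X ∖ U = ∅ — both open, so U is clopen.
Only trivial clopens (∅ and X) exist, so (X, τ) is connected.
Compute connected components by grouping points that agree on all clopens:
  component: {67, 68, 69, 70, 71}


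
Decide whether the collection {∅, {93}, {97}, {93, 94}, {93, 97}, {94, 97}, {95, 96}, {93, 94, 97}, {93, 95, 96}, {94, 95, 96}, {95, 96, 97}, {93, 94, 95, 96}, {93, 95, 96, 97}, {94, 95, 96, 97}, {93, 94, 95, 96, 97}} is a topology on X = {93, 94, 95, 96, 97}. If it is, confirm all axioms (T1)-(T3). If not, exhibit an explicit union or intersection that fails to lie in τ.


τ is NOT a topology on X.

Axiom (T1): ∅ ∈ τ? Yes; X ∈ τ? Yes.
Axiom (T2/T3): check pairwise unions and intersections of members of τ.
Counterexample for (T3): {93, 94} ∩ {94, 97} = {94} ∉ τ. Therefore τ is NOT a topology.


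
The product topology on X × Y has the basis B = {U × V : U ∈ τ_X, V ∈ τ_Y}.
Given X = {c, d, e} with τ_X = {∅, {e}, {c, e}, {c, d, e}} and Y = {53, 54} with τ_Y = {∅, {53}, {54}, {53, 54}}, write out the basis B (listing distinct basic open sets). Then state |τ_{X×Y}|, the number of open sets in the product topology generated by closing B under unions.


Basis B = {∅ × ∅, {e} × {53}, {e} × {54}, {c, e} × {53}, {c, e} × {54}, {e} × {53, 54}, {c, d, e} × {53}, {c, d, e} × {54}, {c, e} × {53, 54}, {c, d, e} × {53, 54}}; |τ_{X×Y}| = 16.

Enumerate products U × V with U ∈ τ_X, V ∈ τ_Y (deduplicated):
  ∅ × ∅ = {} (∅)
  {e} × {53} = {(e,53)}
  {e} × {54} = {(e,54)}
  {c, e} × {53} = {(c,53), (e,53)}
  {c, e} × {54} = {(c,54), (e,54)}
  {e} × {53, 54} = {(e,53), (e,54)}
  {c, d, e} × {53} = {(c,53), (d,53), (e,53)}
  {c, d, e} × {54} = {(c,54), (d,54), (e,54)}
  {c, e} × {53, 54} = {(c,53), (c,54), (e,53), (e,54)}
  {c, d, e} × {53, 54} = {(c,53), (c,54), (d,53), (d,54), (e,53), (e,54)}
These 10 distinct sets form the basis B.
Close under arbitrary unions to get τ_{X×Y}; counting gives |τ_{X×Y}| = 16.
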